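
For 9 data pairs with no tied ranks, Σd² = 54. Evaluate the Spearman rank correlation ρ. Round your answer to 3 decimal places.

ρ = 1 − 6Σd² / [n(n²−1)] = 1 − 6×54 / (9×80)
  = 1 − 324/720 = 1 − 0.4500 ≈ 0.550

0.550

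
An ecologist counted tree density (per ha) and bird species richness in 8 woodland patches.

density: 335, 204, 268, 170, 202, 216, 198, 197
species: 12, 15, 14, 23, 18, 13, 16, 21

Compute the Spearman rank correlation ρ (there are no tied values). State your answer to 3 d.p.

Rank density: 8, 5, 7, 1, 4, 6, 3, 2
Rank species: 1, 4, 3, 8, 6, 2, 5, 7
d = rank(density) − rank(species): 7, 1, 4, -7, -2, 4, -2, -5; Σd² = 164
ρ = 1 − 6Σd² / [n(n²−1)] = 1 − 6×164 / (8×63) = 1 − 984/504 ≈ -0.952

-0.952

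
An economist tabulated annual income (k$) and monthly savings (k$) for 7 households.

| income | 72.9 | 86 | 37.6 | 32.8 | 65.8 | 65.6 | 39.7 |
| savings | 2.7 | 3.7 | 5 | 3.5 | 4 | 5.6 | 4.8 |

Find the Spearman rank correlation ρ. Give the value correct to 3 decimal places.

-0.286

Rank income: 6, 7, 2, 1, 5, 4, 3
Rank savings: 1, 3, 6, 2, 4, 7, 5
d = rank(income) − rank(savings): 5, 4, -4, -1, 1, -3, -2; Σd² = 72
ρ = 1 − 6Σd² / [n(n²−1)] = 1 − 6×72 / (7×48) = 1 − 432/336 ≈ -0.286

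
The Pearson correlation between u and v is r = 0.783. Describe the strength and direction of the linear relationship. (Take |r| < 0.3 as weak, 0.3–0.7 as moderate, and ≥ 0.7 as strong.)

strong positive

r = 0.783 > 0 so the relationship is positive.
|r| = 0.783, which falls in the strong range.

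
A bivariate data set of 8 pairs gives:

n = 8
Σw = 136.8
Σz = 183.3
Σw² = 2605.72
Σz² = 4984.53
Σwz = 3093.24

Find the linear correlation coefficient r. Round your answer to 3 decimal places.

-0.090

r = (nΣwz − ΣwΣz) / √[(nΣw² − (Σw)²)(nΣz² − (Σz)²)]
Numerator: 8×3093.24 − 136.8×183.3 = -329.52
Denominator: √[(20845.76 − 18714.24)(39876.24 − 33598.89)] = √[2131.52 × 6277.35] = 3657.9088
r = -329.52 / 3657.9088 ≈ -0.090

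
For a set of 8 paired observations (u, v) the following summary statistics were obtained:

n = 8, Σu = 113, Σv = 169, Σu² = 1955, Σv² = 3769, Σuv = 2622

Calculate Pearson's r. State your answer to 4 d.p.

0.8792

r = (nΣuv − ΣuΣv) / √[(nΣu² − (Σu)²)(nΣv² − (Σv)²)]
Numerator: 8×2622 − 113×169 = 1879
Denominator: √[(15640 − 12769)(30152 − 28561)] = √[2871 × 1591] = 2137.2321
r = 1879 / 2137.2321 ≈ 0.8792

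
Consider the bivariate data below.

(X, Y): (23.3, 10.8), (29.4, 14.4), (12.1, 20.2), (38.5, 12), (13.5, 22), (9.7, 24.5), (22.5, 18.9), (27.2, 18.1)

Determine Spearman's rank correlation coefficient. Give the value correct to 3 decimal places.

Rank X: 5, 7, 2, 8, 3, 1, 4, 6
Rank Y: 1, 3, 6, 2, 7, 8, 5, 4
d = rank(X) − rank(Y): 4, 4, -4, 6, -4, -7, -1, 2; Σd² = 154
ρ = 1 − 6Σd² / [n(n²−1)] = 1 − 6×154 / (8×63) = 1 − 924/504 ≈ -0.833

-0.833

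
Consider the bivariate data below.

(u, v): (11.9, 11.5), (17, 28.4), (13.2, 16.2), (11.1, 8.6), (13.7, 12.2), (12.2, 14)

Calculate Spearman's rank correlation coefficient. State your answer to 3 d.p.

Rank u: 2, 6, 4, 1, 5, 3
Rank v: 2, 6, 5, 1, 3, 4
d = rank(u) − rank(v): 0, 0, -1, 0, 2, -1; Σd² = 6
ρ = 1 − 6Σd² / [n(n²−1)] = 1 − 6×6 / (6×35) = 1 − 36/210 ≈ 0.829

0.829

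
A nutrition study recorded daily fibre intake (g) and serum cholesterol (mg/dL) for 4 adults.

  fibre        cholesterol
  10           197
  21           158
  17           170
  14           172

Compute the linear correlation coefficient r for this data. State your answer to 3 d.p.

-0.951

n = 4, Σx = 62, Σy = 697, Σx² = 1026, Σy² = 122257, Σxy = 10586
nΣxy − ΣxΣy = 42344 − 43214 = -870
nΣx² − (Σx)² = 4104 − 3844 = 260; nΣy² − (Σy)² = 489028 − 485809 = 3219
r = -870 / √(260 × 3219) = -870 / 914.8442 ≈ -0.951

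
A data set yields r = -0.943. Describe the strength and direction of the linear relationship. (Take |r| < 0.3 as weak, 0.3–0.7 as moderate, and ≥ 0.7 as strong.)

r = -0.943 < 0 so the relationship is negative.
|r| = 0.943, which falls in the strong range.

strong negative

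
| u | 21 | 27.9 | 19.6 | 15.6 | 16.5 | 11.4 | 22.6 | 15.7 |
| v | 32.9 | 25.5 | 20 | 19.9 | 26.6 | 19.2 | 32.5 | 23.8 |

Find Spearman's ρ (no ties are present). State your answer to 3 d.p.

Rank u: 6, 8, 5, 2, 4, 1, 7, 3
Rank v: 8, 5, 3, 2, 6, 1, 7, 4
d = rank(u) − rank(v): -2, 3, 2, 0, -2, 0, 0, -1; Σd² = 22
ρ = 1 − 6Σd² / [n(n²−1)] = 1 − 6×22 / (8×63) = 1 − 132/504 ≈ 0.738

0.738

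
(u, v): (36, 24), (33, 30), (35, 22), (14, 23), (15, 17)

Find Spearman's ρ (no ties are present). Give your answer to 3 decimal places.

Rank u: 5, 3, 4, 1, 2
Rank v: 4, 5, 2, 3, 1
d = rank(u) − rank(v): 1, -2, 2, -2, 1; Σd² = 14
ρ = 1 − 6Σd² / [n(n²−1)] = 1 − 6×14 / (5×24) = 1 − 84/120 ≈ 0.300

0.300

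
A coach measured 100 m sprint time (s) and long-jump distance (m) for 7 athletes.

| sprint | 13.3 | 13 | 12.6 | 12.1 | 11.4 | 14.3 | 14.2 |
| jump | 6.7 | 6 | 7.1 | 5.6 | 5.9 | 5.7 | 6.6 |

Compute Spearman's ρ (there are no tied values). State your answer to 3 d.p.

Rank sprint: 5, 4, 3, 2, 1, 7, 6
Rank jump: 6, 4, 7, 1, 3, 2, 5
d = rank(sprint) − rank(jump): -1, 0, -4, 1, -2, 5, 1; Σd² = 48
ρ = 1 − 6Σd² / [n(n²−1)] = 1 − 6×48 / (7×48) = 1 − 288/336 ≈ 0.143

0.143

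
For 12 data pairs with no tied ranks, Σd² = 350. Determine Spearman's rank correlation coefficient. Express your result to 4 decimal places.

ρ = 1 − 6Σd² / [n(n²−1)] = 1 − 6×350 / (12×143)
  = 1 − 2100/1716 = 1 − 1.22378 ≈ -0.2238

-0.2238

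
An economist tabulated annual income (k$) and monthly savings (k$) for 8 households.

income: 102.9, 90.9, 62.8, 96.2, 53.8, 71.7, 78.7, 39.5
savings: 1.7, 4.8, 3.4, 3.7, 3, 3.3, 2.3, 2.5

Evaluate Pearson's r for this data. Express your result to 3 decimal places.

n = 8, Σx = 596.5, Σy = 24.7, Σx² = 47838.77, Σy² = 82.61, Σxy = 1858.48
nΣxy − ΣxΣy = 14867.84 − 14733.55 = 134.29
nΣx² − (Σx)² = 382710.16 − 355812.25 = 26897.91; nΣy² − (Σy)² = 660.88 − 610.09 = 50.79
r = 134.29 / √(26897.91 × 50.79) = 134.29 / 1168.8220 ≈ 0.115

0.115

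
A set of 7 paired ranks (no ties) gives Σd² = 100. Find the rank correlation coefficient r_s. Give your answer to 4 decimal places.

ρ = 1 − 6Σd² / [n(n²−1)] = 1 − 6×100 / (7×48)
  = 1 − 600/336 = 1 − 1.78571 ≈ -0.7857

-0.7857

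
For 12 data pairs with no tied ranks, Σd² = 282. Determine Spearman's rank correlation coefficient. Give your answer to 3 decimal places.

ρ = 1 − 6Σd² / [n(n²−1)] = 1 − 6×282 / (12×143)
  = 1 − 1692/1716 = 1 − 0.9860 ≈ 0.014

0.014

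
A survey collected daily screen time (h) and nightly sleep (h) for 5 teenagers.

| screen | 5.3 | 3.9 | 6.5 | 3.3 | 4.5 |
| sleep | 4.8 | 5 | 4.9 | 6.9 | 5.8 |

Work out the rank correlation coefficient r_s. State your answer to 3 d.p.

Rank screen: 4, 2, 5, 1, 3
Rank sleep: 1, 3, 2, 5, 4
d = rank(screen) − rank(sleep): 3, -1, 3, -4, -1; Σd² = 36
ρ = 1 − 6Σd² / [n(n²−1)] = 1 − 6×36 / (5×24) = 1 − 216/120 ≈ -0.800

-0.800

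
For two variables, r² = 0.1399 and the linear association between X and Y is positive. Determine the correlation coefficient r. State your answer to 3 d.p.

|r| = √0.1399 = 0.374
The association is positive, so r = 0.374.

0.374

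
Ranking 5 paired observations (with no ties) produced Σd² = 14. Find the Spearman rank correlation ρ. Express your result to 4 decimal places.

0.3000

ρ = 1 − 6Σd² / [n(n²−1)] = 1 − 6×14 / (5×24)
  = 1 − 84/120 = 1 − 0.70000 ≈ 0.3000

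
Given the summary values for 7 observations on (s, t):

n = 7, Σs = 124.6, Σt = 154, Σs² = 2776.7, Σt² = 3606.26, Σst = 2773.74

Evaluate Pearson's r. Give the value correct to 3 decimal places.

r = (nΣst − ΣsΣt) / √[(nΣs² − (Σs)²)(nΣt² − (Σt)²)]
Numerator: 7×2773.74 − 124.6×154 = 227.78
Denominator: √[(19436.9 − 15525.16)(25243.82 − 23716)] = √[3911.74 × 1527.82] = 2444.6747
r = 227.78 / 2444.6747 ≈ 0.093

0.093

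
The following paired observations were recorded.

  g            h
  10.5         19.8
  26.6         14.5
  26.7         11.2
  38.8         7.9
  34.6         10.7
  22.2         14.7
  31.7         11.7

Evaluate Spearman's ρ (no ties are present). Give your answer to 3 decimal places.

-0.964

Rank g: 1, 3, 4, 7, 6, 2, 5
Rank h: 7, 5, 3, 1, 2, 6, 4
d = rank(g) − rank(h): -6, -2, 1, 6, 4, -4, 1; Σd² = 110
ρ = 1 − 6Σd² / [n(n²−1)] = 1 − 6×110 / (7×48) = 1 − 660/336 ≈ -0.964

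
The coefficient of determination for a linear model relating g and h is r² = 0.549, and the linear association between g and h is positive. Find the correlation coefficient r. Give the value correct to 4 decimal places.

|r| = √0.549 = 0.7409
The association is positive, so r = 0.7409.

0.7409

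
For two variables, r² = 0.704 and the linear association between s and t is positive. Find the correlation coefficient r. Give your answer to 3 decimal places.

0.839

|r| = √0.704 = 0.839
The association is positive, so r = 0.839.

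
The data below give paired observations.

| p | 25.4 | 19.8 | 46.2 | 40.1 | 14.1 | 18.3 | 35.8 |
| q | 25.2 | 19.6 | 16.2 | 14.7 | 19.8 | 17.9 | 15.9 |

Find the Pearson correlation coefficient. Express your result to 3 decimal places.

n = 7, Σp = 199.7, Σq = 129.3, Σp² = 6594.99, Σq² = 2462.99, Σpq = 3542.04
nΣpq − ΣpΣq = 24794.28 − 25821.21 = -1026.93
nΣp² − (Σp)² = 46164.93 − 39880.09 = 6284.84; nΣq² − (Σq)² = 17240.93 − 16718.49 = 522.44
r = -1026.93 / √(6284.84 × 522.44) = -1026.93 / 1812.0297 ≈ -0.567

-0.567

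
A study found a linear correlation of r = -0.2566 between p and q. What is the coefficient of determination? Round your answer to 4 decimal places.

r² = (-0.2566)² = 0.0658

0.0658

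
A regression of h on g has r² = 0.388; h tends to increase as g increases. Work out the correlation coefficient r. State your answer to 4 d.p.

0.6229

|r| = √0.388 = 0.6229
The association is positive, so r = 0.6229.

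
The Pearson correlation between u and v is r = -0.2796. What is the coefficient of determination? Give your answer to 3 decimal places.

r² = (-0.2796)² = 0.078

0.078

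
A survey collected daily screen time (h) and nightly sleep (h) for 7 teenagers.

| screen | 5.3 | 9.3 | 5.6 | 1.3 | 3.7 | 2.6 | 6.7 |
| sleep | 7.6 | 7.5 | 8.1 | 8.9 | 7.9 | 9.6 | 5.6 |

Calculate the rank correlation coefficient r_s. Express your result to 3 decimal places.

Rank screen: 4, 7, 5, 1, 3, 2, 6
Rank sleep: 3, 2, 5, 6, 4, 7, 1
d = rank(screen) − rank(sleep): 1, 5, 0, -5, -1, -5, 5; Σd² = 102
ρ = 1 − 6Σd² / [n(n²−1)] = 1 − 6×102 / (7×48) = 1 − 612/336 ≈ -0.821

-0.821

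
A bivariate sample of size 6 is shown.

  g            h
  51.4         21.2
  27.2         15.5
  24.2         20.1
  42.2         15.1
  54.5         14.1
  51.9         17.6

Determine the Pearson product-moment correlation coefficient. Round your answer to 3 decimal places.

-0.126

n = 6, Σg = 251.4, Σh = 103.6, Σg² = 11412.14, Σh² = 1830.28, Σgh = 4316.81
nΣgh − ΣgΣh = 25900.86 − 26045.04 = -144.18
nΣg² − (Σg)² = 68472.84 − 63201.96 = 5270.88; nΣh² − (Σh)² = 10981.68 − 10732.96 = 248.72
r = -144.18 / √(5270.88 × 248.72) = -144.18 / 1144.9774 ≈ -0.126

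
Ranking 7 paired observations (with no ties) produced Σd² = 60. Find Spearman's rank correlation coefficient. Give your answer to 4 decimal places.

ρ = 1 − 6Σd² / [n(n²−1)] = 1 − 6×60 / (7×48)
  = 1 − 360/336 = 1 − 1.07143 ≈ -0.0714

-0.0714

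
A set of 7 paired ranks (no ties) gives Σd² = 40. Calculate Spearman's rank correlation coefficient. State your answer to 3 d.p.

0.286

ρ = 1 − 6Σd² / [n(n²−1)] = 1 − 6×40 / (7×48)
  = 1 − 240/336 = 1 − 0.7143 ≈ 0.286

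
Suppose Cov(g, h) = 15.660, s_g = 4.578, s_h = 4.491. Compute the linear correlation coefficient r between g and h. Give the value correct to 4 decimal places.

0.7617

r = Cov(g,h) / (s_g · s_h) = 15.660 / (4.578 × 4.491)
  = 15.660 / 20.5598 ≈ 0.7617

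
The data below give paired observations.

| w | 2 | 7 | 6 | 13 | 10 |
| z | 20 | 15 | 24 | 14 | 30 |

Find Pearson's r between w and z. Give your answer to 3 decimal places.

n = 5, Σw = 38, Σz = 103, Σw² = 358, Σz² = 2297, Σwz = 771
nΣwz − ΣwΣz = 3855 − 3914 = -59
nΣw² − (Σw)² = 1790 − 1444 = 346; nΣz² − (Σz)² = 11485 − 10609 = 876
r = -59 / √(346 × 876) = -59 / 550.5416 ≈ -0.107

-0.107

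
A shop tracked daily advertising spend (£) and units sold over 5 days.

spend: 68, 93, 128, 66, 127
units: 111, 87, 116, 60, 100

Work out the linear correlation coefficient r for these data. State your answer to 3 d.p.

0.534

n = 5, Σx = 482, Σy = 474, Σx² = 50142, Σy² = 46946, Σxy = 47147
nΣxy − ΣxΣy = 235735 − 228468 = 7267
nΣx² − (Σx)² = 250710 − 232324 = 18386; nΣy² − (Σy)² = 234730 − 224676 = 10054
r = 7267 / √(18386 × 10054) = 7267 / 13596.0599 ≈ 0.534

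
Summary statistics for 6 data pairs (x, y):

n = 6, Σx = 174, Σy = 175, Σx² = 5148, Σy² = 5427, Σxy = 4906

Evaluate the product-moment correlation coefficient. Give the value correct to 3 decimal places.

-0.931

r = (nΣxy − ΣxΣy) / √[(nΣx² − (Σx)²)(nΣy² − (Σy)²)]
Numerator: 6×4906 − 174×175 = -1014
Denominator: √[(30888 − 30276)(32562 − 30625)] = √[612 × 1937] = 1088.7810
r = -1014 / 1088.7810 ≈ -0.931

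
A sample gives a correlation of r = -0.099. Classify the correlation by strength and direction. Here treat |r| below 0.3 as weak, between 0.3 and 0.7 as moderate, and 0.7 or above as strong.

r = -0.099 < 0 so the relationship is negative.
|r| = 0.099, which falls in the weak range.

weak negative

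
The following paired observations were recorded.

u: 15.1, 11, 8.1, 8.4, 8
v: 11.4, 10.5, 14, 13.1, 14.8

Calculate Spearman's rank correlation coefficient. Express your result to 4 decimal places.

-0.9000

Rank u: 5, 4, 2, 3, 1
Rank v: 2, 1, 4, 3, 5
d = rank(u) − rank(v): 3, 3, -2, 0, -4; Σd² = 38
ρ = 1 − 6Σd² / [n(n²−1)] = 1 − 6×38 / (5×24) = 1 − 228/120 ≈ -0.9000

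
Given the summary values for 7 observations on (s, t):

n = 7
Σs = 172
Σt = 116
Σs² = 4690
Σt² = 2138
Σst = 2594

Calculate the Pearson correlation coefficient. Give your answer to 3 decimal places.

-0.810

r = (nΣst − ΣsΣt) / √[(nΣs² − (Σs)²)(nΣt² − (Σt)²)]
Numerator: 7×2594 − 172×116 = -1794
Denominator: √[(32830 − 29584)(14966 − 13456)] = √[3246 × 1510] = 2213.9241
r = -1794 / 2213.9241 ≈ -0.810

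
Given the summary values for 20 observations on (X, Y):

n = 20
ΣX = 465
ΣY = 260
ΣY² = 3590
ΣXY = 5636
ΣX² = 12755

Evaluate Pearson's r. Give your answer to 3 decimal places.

r = (nΣXY − ΣXΣY) / √[(nΣX² − (ΣX)²)(nΣY² − (ΣY)²)]
Numerator: 20×5636 − 465×260 = -8180
Denominator: √[(255100 − 216225)(71800 − 67600)] = √[38875 × 4200] = 12777.9106
r = -8180 / 12777.9106 ≈ -0.640

-0.640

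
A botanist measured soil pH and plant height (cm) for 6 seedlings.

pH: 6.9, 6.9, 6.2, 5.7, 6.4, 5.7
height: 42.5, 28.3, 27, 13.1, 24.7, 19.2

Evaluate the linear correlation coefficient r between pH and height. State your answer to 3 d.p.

n = 6, Σx = 37.8, Σy = 154.8, Σx² = 239.6, Σy² = 4486.48, Σxy = 998.11
nΣxy − ΣxΣy = 5988.66 − 5851.44 = 137.22
nΣx² − (Σx)² = 1437.6 − 1428.84 = 8.76; nΣy² − (Σy)² = 26918.88 − 23963.04 = 2955.84
r = 137.22 / √(8.76 × 2955.84) = 137.22 / 160.9135 ≈ 0.853

0.853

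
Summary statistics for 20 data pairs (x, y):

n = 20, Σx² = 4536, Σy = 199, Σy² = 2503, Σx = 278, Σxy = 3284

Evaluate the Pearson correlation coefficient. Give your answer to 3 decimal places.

r = (nΣxy − ΣxΣy) / √[(nΣx² − (Σx)²)(nΣy² − (Σy)²)]
Numerator: 20×3284 − 278×199 = 10358
Denominator: √[(90720 − 77284)(50060 − 39601)] = √[13436 × 10459] = 11854.4137
r = 10358 / 11854.4137 ≈ 0.874

0.874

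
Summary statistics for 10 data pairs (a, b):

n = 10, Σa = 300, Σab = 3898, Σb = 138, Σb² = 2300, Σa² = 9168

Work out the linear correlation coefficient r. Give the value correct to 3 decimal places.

-0.939

r = (nΣab − ΣaΣb) / √[(nΣa² − (Σa)²)(nΣb² − (Σb)²)]
Numerator: 10×3898 − 300×138 = -2420
Denominator: √[(91680 − 90000)(23000 − 19044)] = √[1680 × 3956] = 2577.9992
r = -2420 / 2577.9992 ≈ -0.939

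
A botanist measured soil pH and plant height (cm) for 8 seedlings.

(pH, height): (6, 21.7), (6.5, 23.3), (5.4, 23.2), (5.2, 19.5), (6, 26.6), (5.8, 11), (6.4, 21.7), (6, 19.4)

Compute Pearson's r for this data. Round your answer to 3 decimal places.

n = 8, Σx = 47.3, Σy = 166.4, Σx² = 281.05, Σy² = 3608.08, Σxy = 987.01
nΣxy − ΣxΣy = 7896.08 − 7870.72 = 25.36
nΣx² − (Σx)² = 2248.4 − 2237.29 = 11.11; nΣy² − (Σy)² = 28864.64 − 27688.96 = 1175.68
r = 25.36 / √(11.11 × 1175.68) = 25.36 / 114.2883 ≈ 0.222

0.222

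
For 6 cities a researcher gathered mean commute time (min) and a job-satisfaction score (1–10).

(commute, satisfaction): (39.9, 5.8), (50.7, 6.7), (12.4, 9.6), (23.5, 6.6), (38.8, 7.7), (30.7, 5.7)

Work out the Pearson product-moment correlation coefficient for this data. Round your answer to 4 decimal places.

n = 6, Σx = 196, Σy = 42.1, Σx² = 7316.44, Σy² = 306.03, Σxy = 1319
nΣxy − ΣxΣy = 7914 − 8251.6 = -337.6
nΣx² − (Σx)² = 43898.64 − 38416 = 5482.64; nΣy² − (Σy)² = 1836.18 − 1772.41 = 63.77
r = -337.6 / √(5482.64 × 63.77) = -337.6 / 591.2935 ≈ -0.5710

-0.5710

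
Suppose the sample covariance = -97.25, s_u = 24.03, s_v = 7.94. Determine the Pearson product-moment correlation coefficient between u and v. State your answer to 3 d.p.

-0.510

r = Cov(u,v) / (s_u · s_v) = -97.25 / (24.03 × 7.94)
  = -97.25 / 190.7982 ≈ -0.510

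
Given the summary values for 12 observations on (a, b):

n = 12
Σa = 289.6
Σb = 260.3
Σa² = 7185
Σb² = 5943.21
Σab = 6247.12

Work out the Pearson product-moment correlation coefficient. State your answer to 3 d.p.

r = (nΣab − ΣaΣb) / √[(nΣa² − (Σa)²)(nΣb² − (Σb)²)]
Numerator: 12×6247.12 − 289.6×260.3 = -417.44
Denominator: √[(86220 − 83868.16)(71318.52 − 67756.09)] = √[2351.84 × 3562.43] = 2894.5233
r = -417.44 / 2894.5233 ≈ -0.144

-0.144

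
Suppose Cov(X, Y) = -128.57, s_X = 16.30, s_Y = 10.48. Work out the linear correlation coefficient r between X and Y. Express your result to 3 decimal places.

r = Cov(X,Y) / (s_X · s_Y) = -128.57 / (16.30 × 10.48)
  = -128.57 / 170.8240 ≈ -0.753

-0.753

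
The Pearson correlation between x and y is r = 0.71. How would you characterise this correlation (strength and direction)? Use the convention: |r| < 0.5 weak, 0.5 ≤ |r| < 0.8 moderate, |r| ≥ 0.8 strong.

r = 0.71 > 0 so the relationship is positive.
|r| = 0.71, which falls in the moderate range.

moderate positive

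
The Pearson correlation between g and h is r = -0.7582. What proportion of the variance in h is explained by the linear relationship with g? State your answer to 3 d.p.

r² = (-0.7582)² = 0.575

0.575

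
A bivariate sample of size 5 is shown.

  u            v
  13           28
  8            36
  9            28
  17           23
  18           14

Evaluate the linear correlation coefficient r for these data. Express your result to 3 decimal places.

-0.889

n = 5, Σu = 65, Σv = 129, Σu² = 927, Σv² = 3589, Σuv = 1547
nΣuv − ΣuΣv = 7735 − 8385 = -650
nΣu² − (Σu)² = 4635 − 4225 = 410; nΣv² − (Σv)² = 17945 − 16641 = 1304
r = -650 / √(410 × 1304) = -650 / 731.1908 ≈ -0.889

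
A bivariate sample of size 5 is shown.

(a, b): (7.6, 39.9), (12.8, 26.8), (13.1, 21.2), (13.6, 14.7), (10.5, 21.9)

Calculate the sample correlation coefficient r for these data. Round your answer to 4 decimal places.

-0.8550

n = 5, Σa = 57.6, Σb = 124.5, Σa² = 688.42, Σb² = 3455.39, Σab = 1353.87
nΣab − ΣaΣb = 6769.35 − 7171.2 = -401.85
nΣa² − (Σa)² = 3442.1 − 3317.76 = 124.34; nΣb² − (Σb)² = 17276.95 − 15500.25 = 1776.7
r = -401.85 / √(124.34 × 1776.7) = -401.85 / 470.0158 ≈ -0.8550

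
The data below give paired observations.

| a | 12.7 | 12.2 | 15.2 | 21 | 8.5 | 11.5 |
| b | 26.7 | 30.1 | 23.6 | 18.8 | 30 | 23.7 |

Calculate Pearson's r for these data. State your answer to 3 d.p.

-0.857

n = 6, Σa = 81.1, Σb = 152.9, Σa² = 1186.67, Σb² = 3990.99, Σab = 1987.38
nΣab − ΣaΣb = 11924.28 − 12400.19 = -475.91
nΣa² − (Σa)² = 7120.02 − 6577.21 = 542.81; nΣb² − (Σb)² = 23945.94 − 23378.41 = 567.53
r = -475.91 / √(542.81 × 567.53) = -475.91 / 555.0324 ≈ -0.857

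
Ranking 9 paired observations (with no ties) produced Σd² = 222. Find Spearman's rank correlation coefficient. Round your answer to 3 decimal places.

-0.850

ρ = 1 − 6Σd² / [n(n²−1)] = 1 − 6×222 / (9×80)
  = 1 − 1332/720 = 1 − 1.8500 ≈ -0.850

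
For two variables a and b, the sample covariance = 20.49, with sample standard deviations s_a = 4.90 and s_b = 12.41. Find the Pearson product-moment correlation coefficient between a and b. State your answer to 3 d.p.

r = Cov(a,b) / (s_a · s_b) = 20.49 / (4.90 × 12.41)
  = 20.49 / 60.8090 ≈ 0.337

0.337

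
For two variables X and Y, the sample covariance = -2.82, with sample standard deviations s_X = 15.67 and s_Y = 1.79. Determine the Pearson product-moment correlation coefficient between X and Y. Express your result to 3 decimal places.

-0.101

r = Cov(X,Y) / (s_X · s_Y) = -2.82 / (15.67 × 1.79)
  = -2.82 / 28.0493 ≈ -0.101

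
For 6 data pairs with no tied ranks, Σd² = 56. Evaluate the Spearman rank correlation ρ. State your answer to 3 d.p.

ρ = 1 − 6Σd² / [n(n²−1)] = 1 − 6×56 / (6×35)
  = 1 − 336/210 = 1 − 1.6000 ≈ -0.600

-0.600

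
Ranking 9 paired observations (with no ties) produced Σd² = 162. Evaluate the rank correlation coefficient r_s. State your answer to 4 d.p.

ρ = 1 − 6Σd² / [n(n²−1)] = 1 − 6×162 / (9×80)
  = 1 − 972/720 = 1 − 1.35000 ≈ -0.3500

-0.3500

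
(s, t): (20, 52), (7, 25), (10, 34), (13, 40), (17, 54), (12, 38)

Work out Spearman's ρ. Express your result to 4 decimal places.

0.9429

Rank s: 6, 1, 2, 4, 5, 3
Rank t: 5, 1, 2, 4, 6, 3
d = rank(s) − rank(t): 1, 0, 0, 0, -1, 0; Σd² = 2
ρ = 1 − 6Σd² / [n(n²−1)] = 1 − 6×2 / (6×35) = 1 − 12/210 ≈ 0.9429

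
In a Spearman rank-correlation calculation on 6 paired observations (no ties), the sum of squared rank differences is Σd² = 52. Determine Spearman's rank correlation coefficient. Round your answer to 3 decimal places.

ρ = 1 − 6Σd² / [n(n²−1)] = 1 − 6×52 / (6×35)
  = 1 − 312/210 = 1 − 1.4857 ≈ -0.486

-0.486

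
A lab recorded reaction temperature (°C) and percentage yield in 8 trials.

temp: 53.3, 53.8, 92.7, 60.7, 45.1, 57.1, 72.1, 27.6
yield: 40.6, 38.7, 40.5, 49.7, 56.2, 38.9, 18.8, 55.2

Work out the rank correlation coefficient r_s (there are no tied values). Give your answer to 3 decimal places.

Rank temp: 3, 4, 8, 6, 2, 5, 7, 1
Rank yield: 5, 2, 4, 6, 8, 3, 1, 7
d = rank(temp) − rank(yield): -2, 2, 4, 0, -6, 2, 6, -6; Σd² = 136
ρ = 1 − 6Σd² / [n(n²−1)] = 1 − 6×136 / (8×63) = 1 − 816/504 ≈ -0.619

-0.619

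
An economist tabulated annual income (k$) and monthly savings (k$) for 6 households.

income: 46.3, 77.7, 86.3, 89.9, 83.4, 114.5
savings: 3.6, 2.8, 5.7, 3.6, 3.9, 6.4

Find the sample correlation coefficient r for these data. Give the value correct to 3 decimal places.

n = 6, Σx = 498.1, Σy = 26, Σx² = 43776.49, Σy² = 122.42, Σxy = 2257.85
nΣxy − ΣxΣy = 13547.1 − 12950.6 = 596.5
nΣx² − (Σx)² = 262658.94 − 248103.61 = 14555.33; nΣy² − (Σy)² = 734.52 − 676 = 58.52
r = 596.5 / √(14555.33 × 58.52) = 596.5 / 922.9182 ≈ 0.646

0.646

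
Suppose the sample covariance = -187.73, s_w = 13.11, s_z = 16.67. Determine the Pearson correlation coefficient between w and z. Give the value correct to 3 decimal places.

-0.859

r = Cov(w,z) / (s_w · s_z) = -187.73 / (13.11 × 16.67)
  = -187.73 / 218.5437 ≈ -0.859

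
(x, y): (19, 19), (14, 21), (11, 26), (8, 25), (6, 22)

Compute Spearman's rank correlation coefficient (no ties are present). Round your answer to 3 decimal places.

Rank x: 5, 4, 3, 2, 1
Rank y: 1, 2, 5, 4, 3
d = rank(x) − rank(y): 4, 2, -2, -2, -2; Σd² = 32
ρ = 1 − 6Σd² / [n(n²−1)] = 1 − 6×32 / (5×24) = 1 − 192/120 ≈ -0.600

-0.600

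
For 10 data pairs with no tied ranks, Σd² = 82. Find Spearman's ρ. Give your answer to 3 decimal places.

ρ = 1 − 6Σd² / [n(n²−1)] = 1 − 6×82 / (10×99)
  = 1 − 492/990 = 1 − 0.4970 ≈ 0.503

0.503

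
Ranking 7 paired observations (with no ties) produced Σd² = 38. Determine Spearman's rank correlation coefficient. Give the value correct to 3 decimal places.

ρ = 1 − 6Σd² / [n(n²−1)] = 1 − 6×38 / (7×48)
  = 1 − 228/336 = 1 − 0.6786 ≈ 0.321

0.321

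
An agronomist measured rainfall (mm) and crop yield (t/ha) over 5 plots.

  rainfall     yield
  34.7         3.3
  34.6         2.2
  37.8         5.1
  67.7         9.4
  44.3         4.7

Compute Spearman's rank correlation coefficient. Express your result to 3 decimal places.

Rank rainfall: 2, 1, 3, 5, 4
Rank yield: 2, 1, 4, 5, 3
d = rank(rainfall) − rank(yield): 0, 0, -1, 0, 1; Σd² = 2
ρ = 1 − 6Σd² / [n(n²−1)] = 1 − 6×2 / (5×24) = 1 − 12/120 ≈ 0.900

0.900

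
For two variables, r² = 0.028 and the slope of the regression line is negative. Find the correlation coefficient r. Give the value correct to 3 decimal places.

|r| = √0.028 = 0.167
The association is negative, so r = −0.167.

-0.167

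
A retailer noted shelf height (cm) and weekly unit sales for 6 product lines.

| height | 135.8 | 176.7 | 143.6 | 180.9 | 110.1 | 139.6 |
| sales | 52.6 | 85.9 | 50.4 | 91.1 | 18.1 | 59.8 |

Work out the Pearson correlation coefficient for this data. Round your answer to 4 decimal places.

n = 6, Σx = 886.7, Σy = 357.9, Σx² = 134620.47, Σy² = 24888.59, Σxy = 56379.93
nΣxy − ΣxΣy = 338279.58 − 317349.93 = 20929.65
nΣx² − (Σx)² = 807722.82 − 786236.89 = 21485.93; nΣy² − (Σy)² = 149331.54 − 128092.41 = 21239.13
r = 20929.65 / √(21485.93 × 21239.13) = 20929.65 / 21362.1736 ≈ 0.9798

0.9798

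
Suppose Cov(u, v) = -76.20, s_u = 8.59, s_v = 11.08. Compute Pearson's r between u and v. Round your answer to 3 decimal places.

-0.801

r = Cov(u,v) / (s_u · s_v) = -76.20 / (8.59 × 11.08)
  = -76.20 / 95.1772 ≈ -0.801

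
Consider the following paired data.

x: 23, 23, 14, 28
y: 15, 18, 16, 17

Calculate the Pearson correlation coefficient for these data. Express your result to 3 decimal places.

n = 4, Σx = 88, Σy = 66, Σx² = 2038, Σy² = 1094, Σxy = 1459
nΣxy − ΣxΣy = 5836 − 5808 = 28
nΣx² − (Σx)² = 8152 − 7744 = 408; nΣy² − (Σy)² = 4376 − 4356 = 20
r = 28 / √(408 × 20) = 28 / 90.3327 ≈ 0.310

0.310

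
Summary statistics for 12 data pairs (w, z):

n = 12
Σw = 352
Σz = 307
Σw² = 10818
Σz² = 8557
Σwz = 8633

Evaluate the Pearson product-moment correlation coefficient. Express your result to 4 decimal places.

-0.6327

r = (nΣwz − ΣwΣz) / √[(nΣw² − (Σw)²)(nΣz² − (Σz)²)]
Numerator: 12×8633 − 352×307 = -4468
Denominator: √[(129816 − 123904)(102684 − 94249)] = √[5912 × 8435] = 7061.7080
r = -4468 / 7061.7080 ≈ -0.6327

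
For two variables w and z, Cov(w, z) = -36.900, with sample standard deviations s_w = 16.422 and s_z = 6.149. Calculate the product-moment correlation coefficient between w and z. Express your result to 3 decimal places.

r = Cov(w,z) / (s_w · s_z) = -36.900 / (16.422 × 6.149)
  = -36.900 / 100.9789 ≈ -0.365

-0.365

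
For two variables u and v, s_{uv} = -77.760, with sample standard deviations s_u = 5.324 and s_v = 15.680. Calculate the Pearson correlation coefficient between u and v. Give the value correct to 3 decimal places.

r = Cov(u,v) / (s_u · s_v) = -77.760 / (5.324 × 15.680)
  = -77.760 / 83.4803 ≈ -0.931

-0.931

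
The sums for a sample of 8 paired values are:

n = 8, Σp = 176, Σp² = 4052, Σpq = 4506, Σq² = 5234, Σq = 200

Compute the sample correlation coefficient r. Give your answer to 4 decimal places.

r = (nΣpq − ΣpΣq) / √[(nΣp² − (Σp)²)(nΣq² − (Σq)²)]
Numerator: 8×4506 − 176×200 = 848
Denominator: √[(32416 − 30976)(41872 − 40000)] = √[1440 × 1872] = 1641.8526
r = 848 / 1641.8526 ≈ 0.5165

0.5165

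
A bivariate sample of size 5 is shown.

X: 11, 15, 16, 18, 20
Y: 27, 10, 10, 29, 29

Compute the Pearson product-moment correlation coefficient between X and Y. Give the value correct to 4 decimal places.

n = 5, ΣX = 80, ΣY = 105, ΣX² = 1326, ΣY² = 2611, ΣXY = 1709
nΣXY − ΣXΣY = 8545 − 8400 = 145
nΣX² − (ΣX)² = 6630 − 6400 = 230; nΣY² − (ΣY)² = 13055 − 11025 = 2030
r = 145 / √(230 × 2030) = 145 / 683.3008 ≈ 0.2122

0.2122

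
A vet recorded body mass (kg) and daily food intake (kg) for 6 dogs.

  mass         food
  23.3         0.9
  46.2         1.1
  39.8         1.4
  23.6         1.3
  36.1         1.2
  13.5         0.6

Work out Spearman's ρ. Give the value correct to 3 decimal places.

Rank mass: 2, 6, 5, 3, 4, 1
Rank food: 2, 3, 6, 5, 4, 1
d = rank(mass) − rank(food): 0, 3, -1, -2, 0, 0; Σd² = 14
ρ = 1 − 6Σd² / [n(n²−1)] = 1 − 6×14 / (6×35) = 1 − 84/210 ≈ 0.600

0.600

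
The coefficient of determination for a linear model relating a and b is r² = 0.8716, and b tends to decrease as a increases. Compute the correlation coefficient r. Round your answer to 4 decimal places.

|r| = √0.8716 = 0.9336
The association is negative, so r = −0.9336.

-0.9336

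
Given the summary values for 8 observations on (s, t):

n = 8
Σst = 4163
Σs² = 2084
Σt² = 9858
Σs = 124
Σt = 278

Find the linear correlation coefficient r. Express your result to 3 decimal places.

-0.816

r = (nΣst − ΣsΣt) / √[(nΣs² − (Σs)²)(nΣt² − (Σt)²)]
Numerator: 8×4163 − 124×278 = -1168
Denominator: √[(16672 − 15376)(78864 − 77284)] = √[1296 × 1580] = 1430.9717
r = -1168 / 1430.9717 ≈ -0.816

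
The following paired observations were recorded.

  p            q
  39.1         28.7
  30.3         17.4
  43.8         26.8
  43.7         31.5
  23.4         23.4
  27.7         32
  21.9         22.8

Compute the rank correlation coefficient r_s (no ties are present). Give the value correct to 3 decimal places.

0.357

Rank p: 5, 4, 7, 6, 2, 3, 1
Rank q: 5, 1, 4, 6, 3, 7, 2
d = rank(p) − rank(q): 0, 3, 3, 0, -1, -4, -1; Σd² = 36
ρ = 1 − 6Σd² / [n(n²−1)] = 1 − 6×36 / (7×48) = 1 − 216/336 ≈ 0.357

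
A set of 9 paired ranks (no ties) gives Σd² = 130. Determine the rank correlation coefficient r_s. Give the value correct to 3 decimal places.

ρ = 1 − 6Σd² / [n(n²−1)] = 1 − 6×130 / (9×80)
  = 1 − 780/720 = 1 − 1.0833 ≈ -0.083

-0.083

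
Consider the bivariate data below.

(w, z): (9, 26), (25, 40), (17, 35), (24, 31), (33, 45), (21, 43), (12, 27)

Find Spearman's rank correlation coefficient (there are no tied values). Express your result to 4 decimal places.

0.8214

Rank w: 1, 6, 3, 5, 7, 4, 2
Rank z: 1, 5, 4, 3, 7, 6, 2
d = rank(w) − rank(z): 0, 1, -1, 2, 0, -2, 0; Σd² = 10
ρ = 1 − 6Σd² / [n(n²−1)] = 1 − 6×10 / (7×48) = 1 − 60/336 ≈ 0.8214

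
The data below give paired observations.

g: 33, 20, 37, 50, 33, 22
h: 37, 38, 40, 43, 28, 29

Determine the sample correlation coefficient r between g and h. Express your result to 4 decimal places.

0.5631

n = 6, Σg = 195, Σh = 215, Σg² = 6931, Σh² = 7887, Σgh = 7173
nΣgh − ΣgΣh = 43038 − 41925 = 1113
nΣg² − (Σg)² = 41586 − 38025 = 3561; nΣh² − (Σh)² = 47322 − 46225 = 1097
r = 1113 / √(3561 × 1097) = 1113 / 1976.4658 ≈ 0.5631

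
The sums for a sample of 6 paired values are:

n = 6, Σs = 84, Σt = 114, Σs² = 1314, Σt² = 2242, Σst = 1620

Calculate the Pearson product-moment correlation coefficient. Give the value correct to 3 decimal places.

0.234

r = (nΣst − ΣsΣt) / √[(nΣs² − (Σs)²)(nΣt² − (Σt)²)]
Numerator: 6×1620 − 84×114 = 144
Denominator: √[(7884 − 7056)(13452 − 12996)] = √[828 × 456] = 614.4656
r = 144 / 614.4656 ≈ 0.234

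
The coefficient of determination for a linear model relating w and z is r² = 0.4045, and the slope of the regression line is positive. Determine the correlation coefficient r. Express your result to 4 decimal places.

|r| = √0.4045 = 0.6360
The association is positive, so r = 0.6360.

0.6360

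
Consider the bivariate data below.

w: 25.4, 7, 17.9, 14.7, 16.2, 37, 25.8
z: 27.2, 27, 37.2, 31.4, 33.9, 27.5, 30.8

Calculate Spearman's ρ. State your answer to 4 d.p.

Rank w: 5, 1, 4, 2, 3, 7, 6
Rank z: 2, 1, 7, 5, 6, 3, 4
d = rank(w) − rank(z): 3, 0, -3, -3, -3, 4, 2; Σd² = 56
ρ = 1 − 6Σd² / [n(n²−1)] = 1 − 6×56 / (7×48) = 1 − 336/336 ≈ 0.0000

0.0000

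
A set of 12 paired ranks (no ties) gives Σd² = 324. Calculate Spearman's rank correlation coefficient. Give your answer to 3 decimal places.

-0.133

ρ = 1 − 6Σd² / [n(n²−1)] = 1 − 6×324 / (12×143)
  = 1 − 1944/1716 = 1 − 1.1329 ≈ -0.133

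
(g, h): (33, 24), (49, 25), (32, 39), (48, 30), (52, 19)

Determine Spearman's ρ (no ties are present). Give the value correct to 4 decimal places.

-0.7000

Rank g: 2, 4, 1, 3, 5
Rank h: 2, 3, 5, 4, 1
d = rank(g) − rank(h): 0, 1, -4, -1, 4; Σd² = 34
ρ = 1 − 6Σd² / [n(n²−1)] = 1 − 6×34 / (5×24) = 1 − 204/120 ≈ -0.7000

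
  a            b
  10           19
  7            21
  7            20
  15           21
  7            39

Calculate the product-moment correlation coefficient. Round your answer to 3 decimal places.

n = 5, Σa = 46, Σb = 120, Σa² = 472, Σb² = 3164, Σab = 1065
nΣab − ΣaΣb = 5325 − 5520 = -195
nΣa² − (Σa)² = 2360 − 2116 = 244; nΣb² − (Σb)² = 15820 − 14400 = 1420
r = -195 / √(244 × 1420) = -195 / 588.6255 ≈ -0.331

-0.331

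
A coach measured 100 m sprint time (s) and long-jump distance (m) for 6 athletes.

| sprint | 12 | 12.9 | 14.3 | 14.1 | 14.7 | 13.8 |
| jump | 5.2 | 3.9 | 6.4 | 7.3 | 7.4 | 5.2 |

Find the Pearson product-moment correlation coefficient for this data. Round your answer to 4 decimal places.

0.7370

n = 6, Σx = 81.8, Σy = 35.4, Σx² = 1120.24, Σy² = 218.3, Σxy = 487.7
nΣxy − ΣxΣy = 2926.2 − 2895.72 = 30.48
nΣx² − (Σx)² = 6721.44 − 6691.24 = 30.2; nΣy² − (Σy)² = 1309.8 − 1253.16 = 56.64
r = 30.48 / √(30.2 × 56.64) = 30.48 / 41.3585 ≈ 0.7370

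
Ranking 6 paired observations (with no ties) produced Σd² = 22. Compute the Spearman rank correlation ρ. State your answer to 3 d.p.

0.371

ρ = 1 − 6Σd² / [n(n²−1)] = 1 − 6×22 / (6×35)
  = 1 − 132/210 = 1 − 0.6286 ≈ 0.371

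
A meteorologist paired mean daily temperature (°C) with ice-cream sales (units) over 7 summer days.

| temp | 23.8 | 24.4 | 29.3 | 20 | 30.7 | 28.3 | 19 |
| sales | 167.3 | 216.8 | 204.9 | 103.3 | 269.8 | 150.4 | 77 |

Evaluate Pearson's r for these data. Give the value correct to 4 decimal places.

n = 7, Σx = 175.5, Σy = 1189.5, Σx² = 4524.67, Σy² = 228987.63, Σxy = 31343.41
nΣxy − ΣxΣy = 219403.87 − 208757.25 = 10646.62
nΣx² − (Σx)² = 31672.69 − 30800.25 = 872.44; nΣy² − (Σy)² = 1602913.41 − 1414910.25 = 188003.16
r = 10646.62 / √(872.44 × 188003.16) = 10646.62 / 12807.0870 ≈ 0.8313

0.8313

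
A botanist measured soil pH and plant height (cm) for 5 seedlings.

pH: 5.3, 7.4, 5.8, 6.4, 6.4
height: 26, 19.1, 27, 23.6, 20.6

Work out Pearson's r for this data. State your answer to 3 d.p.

-0.883

n = 5, Σx = 31.3, Σy = 116.3, Σx² = 198.41, Σy² = 2751.13, Σxy = 718.62
nΣxy − ΣxΣy = 3593.1 − 3640.19 = -47.09
nΣx² − (Σx)² = 992.05 − 979.69 = 12.36; nΣy² − (Σy)² = 13755.65 − 13525.69 = 229.96
r = -47.09 / √(12.36 × 229.96) = -47.09 / 53.3133 ≈ -0.883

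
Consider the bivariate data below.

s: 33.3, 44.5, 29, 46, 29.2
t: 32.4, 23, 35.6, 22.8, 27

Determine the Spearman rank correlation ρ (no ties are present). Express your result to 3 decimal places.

Rank s: 3, 4, 1, 5, 2
Rank t: 4, 2, 5, 1, 3
d = rank(s) − rank(t): -1, 2, -4, 4, -1; Σd² = 38
ρ = 1 − 6Σd² / [n(n²−1)] = 1 − 6×38 / (5×24) = 1 − 228/120 ≈ -0.900

-0.900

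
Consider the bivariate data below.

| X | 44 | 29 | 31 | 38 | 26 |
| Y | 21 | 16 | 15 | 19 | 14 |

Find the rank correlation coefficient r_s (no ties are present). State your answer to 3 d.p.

Rank X: 5, 2, 3, 4, 1
Rank Y: 5, 3, 2, 4, 1
d = rank(X) − rank(Y): 0, -1, 1, 0, 0; Σd² = 2
ρ = 1 − 6Σd² / [n(n²−1)] = 1 − 6×2 / (5×24) = 1 − 12/120 ≈ 0.900

0.900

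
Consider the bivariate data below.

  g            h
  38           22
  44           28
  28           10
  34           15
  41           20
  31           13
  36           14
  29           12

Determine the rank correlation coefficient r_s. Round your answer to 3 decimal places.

0.952

Rank g: 6, 8, 1, 4, 7, 3, 5, 2
Rank h: 7, 8, 1, 5, 6, 3, 4, 2
d = rank(g) − rank(h): -1, 0, 0, -1, 1, 0, 1, 0; Σd² = 4
ρ = 1 − 6Σd² / [n(n²−1)] = 1 − 6×4 / (8×63) = 1 − 24/504 ≈ 0.952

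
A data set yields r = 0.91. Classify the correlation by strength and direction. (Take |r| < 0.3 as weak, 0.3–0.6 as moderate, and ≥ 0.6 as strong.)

r = 0.91 > 0 so the relationship is positive.
|r| = 0.91, which falls in the strong range.

strong positive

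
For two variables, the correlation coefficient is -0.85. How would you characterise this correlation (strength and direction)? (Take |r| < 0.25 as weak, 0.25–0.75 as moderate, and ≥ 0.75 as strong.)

r = -0.85 < 0 so the relationship is negative.
|r| = 0.85, which falls in the strong range.

strong negative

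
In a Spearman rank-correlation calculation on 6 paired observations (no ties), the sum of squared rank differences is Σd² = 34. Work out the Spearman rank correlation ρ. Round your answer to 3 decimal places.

ρ = 1 − 6Σd² / [n(n²−1)] = 1 − 6×34 / (6×35)
  = 1 − 204/210 = 1 − 0.9714 ≈ 0.029

0.029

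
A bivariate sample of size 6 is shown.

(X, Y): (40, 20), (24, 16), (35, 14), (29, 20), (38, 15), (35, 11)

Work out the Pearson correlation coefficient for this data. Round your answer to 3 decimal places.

-0.067

n = 6, ΣX = 201, ΣY = 96, ΣX² = 6911, ΣY² = 1598, ΣXY = 3209
nΣXY − ΣXΣY = 19254 − 19296 = -42
nΣX² − (ΣX)² = 41466 − 40401 = 1065; nΣY² − (ΣY)² = 9588 − 9216 = 372
r = -42 / √(1065 × 372) = -42 / 629.4283 ≈ -0.067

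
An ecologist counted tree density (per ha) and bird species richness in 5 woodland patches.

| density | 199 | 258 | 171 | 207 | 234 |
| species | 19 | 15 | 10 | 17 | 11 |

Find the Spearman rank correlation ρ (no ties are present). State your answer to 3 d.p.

0.100

Rank density: 2, 5, 1, 3, 4
Rank species: 5, 3, 1, 4, 2
d = rank(density) − rank(species): -3, 2, 0, -1, 2; Σd² = 18
ρ = 1 − 6Σd² / [n(n²−1)] = 1 − 6×18 / (5×24) = 1 − 108/120 ≈ 0.100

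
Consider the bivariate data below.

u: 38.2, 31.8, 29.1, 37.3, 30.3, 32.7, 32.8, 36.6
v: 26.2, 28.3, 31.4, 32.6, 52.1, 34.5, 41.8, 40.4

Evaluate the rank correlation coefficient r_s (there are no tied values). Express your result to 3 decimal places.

-0.238

Rank u: 8, 3, 1, 7, 2, 4, 5, 6
Rank v: 1, 2, 3, 4, 8, 5, 7, 6
d = rank(u) − rank(v): 7, 1, -2, 3, -6, -1, -2, 0; Σd² = 104
ρ = 1 − 6Σd² / [n(n²−1)] = 1 − 6×104 / (8×63) = 1 − 624/504 ≈ -0.238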